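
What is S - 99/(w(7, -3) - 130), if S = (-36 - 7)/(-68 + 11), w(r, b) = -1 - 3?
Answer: 11405/7638 ≈ 1.4932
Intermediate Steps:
w(r, b) = -4
S = 43/57 (S = -43/(-57) = -43*(-1/57) = 43/57 ≈ 0.75439)
S - 99/(w(7, -3) - 130) = 43/57 - 99/(-4 - 130) = 43/57 - 99/(-134) = 43/57 - 99*(-1/134) = 43/57 + 99/134 = 11405/7638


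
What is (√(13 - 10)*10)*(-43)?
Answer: -430*√3 ≈ -744.78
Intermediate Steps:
(√(13 - 10)*10)*(-43) = (√3*10)*(-43) = (10*√3)*(-43) = -430*√3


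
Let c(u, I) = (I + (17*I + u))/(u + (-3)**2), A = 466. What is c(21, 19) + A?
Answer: 4781/10 ≈ 478.10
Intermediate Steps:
c(u, I) = (u + 18*I)/(9 + u) (c(u, I) = (I + (u + 17*I))/(u + 9) = (u + 18*I)/(9 + u))
c(21, 19) + A = (21 + 18*19)/(9 + 21) + 466 = (21 + 342)/30 + 466 = (1/30)*363 + 466 = 121/10 + 466 = 4781/10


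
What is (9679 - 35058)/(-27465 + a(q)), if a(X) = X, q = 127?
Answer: 25379/27338 ≈ 0.92834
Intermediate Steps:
(9679 - 35058)/(-27465 + a(q)) = (9679 - 35058)/(-27465 + 127) = -25379/(-27338) = -25379*(-1/27338) = 25379/27338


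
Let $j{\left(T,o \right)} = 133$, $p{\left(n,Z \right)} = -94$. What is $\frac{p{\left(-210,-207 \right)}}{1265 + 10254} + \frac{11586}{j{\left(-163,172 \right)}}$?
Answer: $\frac{133446632}{1532027} \approx 87.105$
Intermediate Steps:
$\frac{p{\left(-210,-207 \right)}}{1265 + 10254} + \frac{11586}{j{\left(-163,172 \right)}} = - \frac{94}{1265 + 10254} + \frac{11586}{133} = - \frac{94}{11519} + 11586 \cdot \frac{1}{133} = \left(-94\right) \frac{1}{11519} + \frac{11586}{133} = - \frac{94}{11519} + \frac{11586}{133} = \frac{133446632}{1532027}$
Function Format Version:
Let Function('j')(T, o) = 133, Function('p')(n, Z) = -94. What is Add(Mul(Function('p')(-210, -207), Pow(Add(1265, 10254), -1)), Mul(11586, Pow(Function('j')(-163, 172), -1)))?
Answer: Rational(133446632, 1532027) ≈ 87.105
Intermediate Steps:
Add(Mul(Function('p')(-210, -207), Pow(Add(1265, 10254), -1)), Mul(11586, Pow(Function('j')(-163, 172), -1))) = Add(Mul(-94, Pow(Add(1265, 10254), -1)), Mul(11586, Pow(133, -1))) = Add(Mul(-94, Pow(11519, -1)), Mul(11586, Rational(1, 133))) = Add(Mul(-94, Rational(1, 11519)), Rational(11586, 133)) = Add(Rational(-94, 11519), Rational(11586, 133)) = Rational(133446632, 1532027)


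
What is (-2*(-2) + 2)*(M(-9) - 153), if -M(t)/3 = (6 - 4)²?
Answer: -990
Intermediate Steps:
M(t) = -12 (M(t) = -3*(6 - 4)² = -3*2² = -3*4 = -12)
(-2*(-2) + 2)*(M(-9) - 153) = (-2*(-2) + 2)*(-12 - 153) = (4 + 2)*(-165) = 6*(-165) = -990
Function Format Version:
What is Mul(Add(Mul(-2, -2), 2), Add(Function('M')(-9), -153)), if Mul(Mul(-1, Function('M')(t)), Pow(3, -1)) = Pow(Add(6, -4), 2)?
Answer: -990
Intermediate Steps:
Function('M')(t) = -12 (Function('M')(t) = Mul(-3, Pow(Add(6, -4), 2)) = Mul(-3, Pow(2, 2)) = Mul(-3, 4) = -12)
Mul(Add(Mul(-2, -2), 2), Add(Function('M')(-9), -153)) = Mul(Add(Mul(-2, -2), 2), Add(-12, -153)) = Mul(Add(4, 2), -165) = Mul(6, -165) = -990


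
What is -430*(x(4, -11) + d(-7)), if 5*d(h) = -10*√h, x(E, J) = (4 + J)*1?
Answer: 3010 + 860*I*√7 ≈ 3010.0 + 2275.3*I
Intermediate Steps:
x(E, J) = 4 + J
d(h) = -2*√h (d(h) = (-10*√h)/5 = -2*√h)
-430*(x(4, -11) + d(-7)) = -430*((4 - 11) - 2*I*√7) = -430*(-7 - 2*I*√7) = 3010 + 860*I*√7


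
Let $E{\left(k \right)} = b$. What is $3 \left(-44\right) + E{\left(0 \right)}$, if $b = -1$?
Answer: $-133$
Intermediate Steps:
$E{\left(k \right)} = -1$
$3 \left(-44\right) + E{\left(0 \right)} = 3 \left(-44\right) - 1 = -132 - 1 = -133$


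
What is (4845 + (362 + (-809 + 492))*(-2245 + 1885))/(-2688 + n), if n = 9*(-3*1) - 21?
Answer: 3785/912 ≈ 4.1502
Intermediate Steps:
n = -48 (n = 9*(-3) - 21 = -27 - 21 = -48)
(4845 + (362 + (-809 + 492))*(-2245 + 1885))/(-2688 + n) = (4845 + (362 + (-809 + 492))*(-2245 + 1885))/(-2688 - 48) = (4845 + (362 - 317)*(-360))/(-2736) = (4845 + 45*(-360))*(-1/2736) = (4845 - 16200)*(-1/2736) = -11355*(-1/2736) = 3785/912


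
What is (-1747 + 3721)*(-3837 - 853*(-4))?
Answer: -838950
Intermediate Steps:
(-1747 + 3721)*(-3837 - 853*(-4)) = 1974*(-3837 + 3412) = 1974*(-425) = -838950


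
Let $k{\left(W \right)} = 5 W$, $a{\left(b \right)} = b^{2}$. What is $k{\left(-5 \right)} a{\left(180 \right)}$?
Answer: $-810000$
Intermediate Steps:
$k{\left(-5 \right)} a{\left(180 \right)} = 5 \left(-5\right) 180^{2} = \left(-25\right) 32400 = -810000$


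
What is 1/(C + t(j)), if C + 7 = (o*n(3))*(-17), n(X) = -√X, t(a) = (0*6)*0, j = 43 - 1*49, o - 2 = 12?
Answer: 1/24269 + 34*√3/24269 ≈ 0.0024677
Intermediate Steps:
o = 14 (o = 2 + 12 = 14)
j = -6 (j = 43 - 49 = -6)
t(a) = 0 (t(a) = 0*0 = 0)
C = -7 + 238*√3 (C = -7 + (14*(-√3))*(-17) = -7 - 14*√3*(-17) = -7 + 238*√3 ≈ 405.23)
1/(C + t(j)) = 1/((-7 + 238*√3) + 0) = 1/(-7 + 238*√3)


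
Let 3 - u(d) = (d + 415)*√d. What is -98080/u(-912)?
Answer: -98080/75090739 + 194983040*I*√57/225272217 ≈ -0.0013062 + 6.5347*I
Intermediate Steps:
u(d) = 3 - √d*(415 + d) (u(d) = 3 - (d + 415)*√d = 3 - (415 + d)*√d = 3 - √d*(415 + d))
-98080/u(-912) = -98080/(3 - (-912)^(3/2) - 1660*I*√57) = -98080/(3 - (-3648)*I*√57 - 1660*I*√57) = -98080/(3 + 3648*I*√57 - 1660*I*√57) = -98080/(3 + 1988*I*√57)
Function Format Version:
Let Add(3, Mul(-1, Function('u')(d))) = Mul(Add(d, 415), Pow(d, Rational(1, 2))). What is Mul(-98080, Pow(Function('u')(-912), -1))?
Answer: Add(Rational(-98080, 75090739), Mul(Rational(194983040, 225272217), I, Pow(57, Rational(1, 2)))) ≈ Add(-0.0013062, Mul(6.5347, I))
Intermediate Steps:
Function('u')(d) = Add(3, Mul(-1, Pow(d, Rational(1, 2)), Add(415, d))) (Function('u')(d) = Add(3, Mul(-1, Mul(Add(d, 415), Pow(d, Rational(1, 2))))) = Add(3, Mul(-1, Mul(Add(415, d), Pow(d, Rational(1, 2))))) = Add(3, Mul(-1, Mul(Pow(d, Rational(1, 2)), Add(415, d)))) = Add(3, Mul(-1, Pow(d, Rational(1, 2)), Add(415, d))))
Mul(-98080, Pow(Function('u')(-912), -1)) = Mul(-98080, Pow(Add(3, Mul(-1, Pow(-912, Rational(3, 2))), Mul(-415, Pow(-912, Rational(1, 2)))), -1)) = Mul(-98080, Pow(Add(3, Mul(-1, Mul(-3648, I, Pow(57, Rational(1, 2)))), Mul(-415, Mul(4, I, Pow(57, Rational(1, 2))))), -1)) = Mul(-98080, Pow(Add(3, Mul(3648, I, Pow(57, Rational(1, 2))), Mul(-1660, I, Pow(57, Rational(1, 2)))), -1)) = Mul(-98080, Pow(Add(3, Mul(1988, I, Pow(57, Rational(1, 2)))), -1))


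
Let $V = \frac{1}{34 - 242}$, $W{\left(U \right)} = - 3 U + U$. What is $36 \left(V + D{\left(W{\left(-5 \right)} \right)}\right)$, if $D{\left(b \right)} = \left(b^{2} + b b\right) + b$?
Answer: $\frac{393111}{52} \approx 7559.8$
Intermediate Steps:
$W{\left(U \right)} = - 2 U$
$D{\left(b \right)} = b + 2 b^{2}$ ($D{\left(b \right)} = \left(b^{2} + b^{2}\right) + b = 2 b^{2} + b = b + 2 b^{2}$)
$V = - \frac{1}{208}$ ($V = \frac{1}{-208} = - \frac{1}{208} \approx -0.0048077$)
$36 \left(V + D{\left(W{\left(-5 \right)} \right)}\right) = 36 \left(- \frac{1}{208} + \left(-2\right) \left(-5\right) \left(1 + 2 \left(\left(-2\right) \left(-5\right)\right)\right)\right) = 36 \left(- \frac{1}{208} + 10 \left(1 + 2 \cdot 10\right)\right) = 36 \left(- \frac{1}{208} + 10 \left(1 + 20\right)\right) = 36 \left(- \frac{1}{208} + 10 \cdot 21\right) = 36 \left(- \frac{1}{208} + 210\right) = 36 \cdot \frac{43679}{208} = \frac{393111}{52}$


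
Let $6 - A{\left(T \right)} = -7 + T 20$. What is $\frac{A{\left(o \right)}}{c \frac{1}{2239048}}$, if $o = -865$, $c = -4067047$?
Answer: $- \frac{1336711656}{140243} \approx -9531.4$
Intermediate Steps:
$A{\left(T \right)} = 13 - 20 T$ ($A{\left(T \right)} = 6 - \left(-7 + T 20\right) = 6 - \left(-7 + 20 T\right) = 13 - 20 T$)
$\frac{A{\left(o \right)}}{c \frac{1}{2239048}} = \frac{13 - -17300}{\left(-4067047\right) \frac{1}{2239048}} = \frac{13 + 17300}{\left(-4067047\right) \frac{1}{2239048}} = \frac{17313}{- \frac{4067047}{2239048}} = 17313 \left(- \frac{2239048}{4067047}\right) = - \frac{1336711656}{140243}$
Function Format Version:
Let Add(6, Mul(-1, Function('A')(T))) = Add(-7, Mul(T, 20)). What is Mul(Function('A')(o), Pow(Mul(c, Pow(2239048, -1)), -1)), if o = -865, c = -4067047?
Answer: Rational(-1336711656, 140243) ≈ -9531.4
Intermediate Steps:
Function('A')(T) = Add(13, Mul(-20, T)) (Function('A')(T) = Add(6, Mul(-1, Add(-7, Mul(T, 20)))) = Add(6, Mul(-1, Add(-7, Mul(20, T)))) = Add(6, Add(7, Mul(-20, T))) = Add(13, Mul(-20, T)))
Mul(Function('A')(o), Pow(Mul(c, Pow(2239048, -1)), -1)) = Mul(Add(13, Mul(-20, -865)), Pow(Mul(-4067047, Pow(2239048, -1)), -1)) = Mul(Add(13, 17300), Pow(Mul(-4067047, Rational(1, 2239048)), -1)) = Mul(17313, Pow(Rational(-4067047, 2239048), -1)) = Mul(17313, Rational(-2239048, 4067047)) = Rational(-1336711656, 140243)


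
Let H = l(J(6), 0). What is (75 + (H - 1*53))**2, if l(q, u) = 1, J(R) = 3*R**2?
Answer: 529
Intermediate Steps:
H = 1
(75 + (H - 1*53))**2 = (75 + (1 - 1*53))**2 = (75 + (1 - 53))**2 = (75 - 52)**2 = 23**2 = 529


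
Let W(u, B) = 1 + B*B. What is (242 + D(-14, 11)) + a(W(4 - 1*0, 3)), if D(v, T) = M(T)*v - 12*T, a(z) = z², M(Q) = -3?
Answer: 252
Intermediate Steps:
W(u, B) = 1 + B²
D(v, T) = -12*T - 3*v (D(v, T) = -3*v - 12*T = -12*T - 3*v)
(242 + D(-14, 11)) + a(W(4 - 1*0, 3)) = (242 + (-12*11 - 3*(-14))) + (1 + 3²)² = (242 + (-132 + 42)) + (1 + 9)² = (242 - 90) + 10² = 152 + 100 = 252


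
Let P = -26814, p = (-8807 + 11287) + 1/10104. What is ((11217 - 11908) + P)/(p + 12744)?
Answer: -277910520/153823297 ≈ -1.8067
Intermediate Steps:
p = 25057921/10104 (p = 2480 + 1/10104 = 25057921/10104 ≈ 2480.0)
((11217 - 11908) + P)/(p + 12744) = ((11217 - 11908) - 26814)/(25057921/10104 + 12744) = (-691 - 26814)/(153823297/10104) = -27505*10104/153823297 = -277910520/153823297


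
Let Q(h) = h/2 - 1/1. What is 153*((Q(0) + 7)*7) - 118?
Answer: 6308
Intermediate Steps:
Q(h) = -1 + h/2 (Q(h) = h*(1/2) - 1*1 = h/2 - 1 = -1 + h/2)
153*((Q(0) + 7)*7) - 118 = 153*(((-1 + (1/2)*0) + 7)*7) - 118 = 153*(((-1 + 0) + 7)*7) - 118 = 153*((-1 + 7)*7) - 118 = 153*(6*7) - 118 = 153*42 - 118 = 6426 - 118 = 6308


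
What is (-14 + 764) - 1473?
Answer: -723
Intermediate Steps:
(-14 + 764) - 1473 = 750 - 1473 = -723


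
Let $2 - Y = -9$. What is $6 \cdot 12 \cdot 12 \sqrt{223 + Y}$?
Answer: $2592 \sqrt{26} \approx 13217.0$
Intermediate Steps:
$Y = 11$ ($Y = 2 - -9 = 2 + 9 = 11$)
$6 \cdot 12 \cdot 12 \sqrt{223 + Y} = 6 \cdot 12 \cdot 12 \sqrt{223 + 11} = 72 \cdot 12 \sqrt{234} = 864 \cdot 3 \sqrt{26} = 2592 \sqrt{26}$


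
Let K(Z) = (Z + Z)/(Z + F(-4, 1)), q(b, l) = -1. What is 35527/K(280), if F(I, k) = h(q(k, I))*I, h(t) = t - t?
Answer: 35527/2 ≈ 17764.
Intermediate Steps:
h(t) = 0
F(I, k) = 0 (F(I, k) = 0*I = 0)
K(Z) = 2 (K(Z) = (Z + Z)/(Z + 0) = (2*Z)/Z = 2)
35527/K(280) = 35527/2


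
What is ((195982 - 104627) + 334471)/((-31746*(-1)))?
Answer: 70971/5291 ≈ 13.414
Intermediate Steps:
((195982 - 104627) + 334471)/((-31746*(-1))) = (91355 + 334471)/((-74*(-429))) = 425826/31746 = 425826*(1/31746) = 70971/5291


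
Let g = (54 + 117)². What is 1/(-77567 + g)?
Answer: -1/48326 ≈ -2.0693e-5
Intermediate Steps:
g = 29241 (g = 171² = 29241)
1/(-77567 + g) = 1/(-77567 + 29241) = 1/(-48326) = -1/48326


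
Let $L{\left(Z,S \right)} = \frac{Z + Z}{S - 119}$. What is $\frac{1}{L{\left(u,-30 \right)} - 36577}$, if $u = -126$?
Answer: $- \frac{149}{5449721} \approx -2.7341 \cdot 10^{-5}$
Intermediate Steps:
$L{\left(Z,S \right)} = \frac{2 Z}{-119 + S}$
$\frac{1}{L{\left(u,-30 \right)} - 36577} = \frac{1}{2 \left(-126\right) \frac{1}{-119 - 30} - 36577} = \frac{1}{2 \left(-126\right) \frac{1}{-149} - 36577} = \frac{1}{2 \left(-126\right) \left(- \frac{1}{149}\right) - 36577} = \frac{1}{\frac{252}{149} - 36577} = \frac{1}{- \frac{5449721}{149}} = - \frac{149}{5449721}$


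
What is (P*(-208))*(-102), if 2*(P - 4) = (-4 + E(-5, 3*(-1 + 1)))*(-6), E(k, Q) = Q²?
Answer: 339456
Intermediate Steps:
P = 16 (P = 4 + ((-4 + (3*(-1 + 1))²)*(-6))/2 = 4 + ((-4 + (3*0)²)*(-6))/2 = 4 + ((-4 + 0²)*(-6))/2 = 4 + ((-4 + 0)*(-6))/2 = 4 + (-4*(-6))/2 = 4 + (½)*24 = 4 + 12 = 16)
(P*(-208))*(-102) = (16*(-208))*(-102) = -3328*(-102) = 339456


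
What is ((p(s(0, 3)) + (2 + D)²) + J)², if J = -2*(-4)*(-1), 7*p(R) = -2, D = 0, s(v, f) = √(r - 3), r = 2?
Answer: 900/49 ≈ 18.367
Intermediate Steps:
s(v, f) = I (s(v, f) = √(2 - 3) = √(-1) = I)
p(R) = -2/7 (p(R) = (⅐)*(-2) = -2/7)
J = -8 (J = 8*(-1) = -8)
((p(s(0, 3)) + (2 + D)²) + J)² = ((-2/7 + (2 + 0)²) - 8)² = ((-2/7 + 2²) - 8)² = ((-2/7 + 4) - 8)² = (26/7 - 8)² = (-30/7)² = 900/49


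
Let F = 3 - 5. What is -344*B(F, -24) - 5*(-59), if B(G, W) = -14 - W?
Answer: -3145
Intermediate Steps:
F = -2
-344*B(F, -24) - 5*(-59) = -344*(-14 - 1*(-24)) - 5*(-59) = -344*(-14 + 24) + 295 = -344*10 + 295 = -3440 + 295 = -3145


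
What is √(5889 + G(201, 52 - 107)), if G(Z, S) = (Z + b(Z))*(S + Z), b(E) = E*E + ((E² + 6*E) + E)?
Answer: √12037749 ≈ 3469.5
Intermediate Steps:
b(E) = 2*E² + 7*E (b(E) = E² + (E² + 7*E) = 2*E² + 7*E)
G(Z, S) = (S + Z)*(Z + Z*(7 + 2*Z)) (G(Z, S) = (Z + Z*(7 + 2*Z))*(S + Z) = (S + Z)*(Z + Z*(7 + 2*Z)))
√(5889 + G(201, 52 - 107)) = √(5889 + 2*201*(201² + 4*(52 - 107) + 4*201 + (52 - 107)*201)) = √(5889 + 2*201*(40401 + 4*(-55) + 804 - 55*201)) = √(5889 + 2*201*(40401 - 220 + 804 - 11055)) = √(5889 + 2*201*29930) = √(5889 + 12031860) = √12037749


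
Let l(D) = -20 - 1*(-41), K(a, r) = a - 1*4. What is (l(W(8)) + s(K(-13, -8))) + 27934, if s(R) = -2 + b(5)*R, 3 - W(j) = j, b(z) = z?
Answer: 27868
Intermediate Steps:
W(j) = 3 - j
K(a, r) = -4 + a (K(a, r) = a - 4 = -4 + a)
s(R) = -2 + 5*R
l(D) = 21 (l(D) = -20 + 41 = 21)
(l(W(8)) + s(K(-13, -8))) + 27934 = (21 + (-2 + 5*(-4 - 13))) + 27934 = (21 + (-2 + 5*(-17))) + 27934 = (21 + (-2 - 85)) + 27934 = (21 - 87) + 27934 = -66 + 27934 = 27868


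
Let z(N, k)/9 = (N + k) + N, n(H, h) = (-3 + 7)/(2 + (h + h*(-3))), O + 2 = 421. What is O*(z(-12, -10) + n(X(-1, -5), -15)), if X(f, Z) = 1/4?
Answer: -1025293/8 ≈ -1.2816e+5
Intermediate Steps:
X(f, Z) = ¼
O = 419 (O = -2 + 421 = 419)
n(H, h) = 4/(2 - 2*h) (n(H, h) = 4/(2 + (h - 3*h)) = 4/(2 - 2*h))
z(N, k) = 9*k + 18*N (z(N, k) = 9*((N + k) + N) = 9*(k + 2*N) = 9*k + 18*N)
O*(z(-12, -10) + n(X(-1, -5), -15)) = 419*((9*(-10) + 18*(-12)) - 2/(-1 - 15)) = 419*((-90 - 216) - 2/(-16)) = 419*(-306 - 2*(-1/16)) = 419*(-306 + ⅛) = 419*(-2447/8) = -1025293/8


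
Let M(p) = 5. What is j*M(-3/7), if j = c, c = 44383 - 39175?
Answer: 26040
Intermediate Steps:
c = 5208
j = 5208
j*M(-3/7) = 5208*5 = 26040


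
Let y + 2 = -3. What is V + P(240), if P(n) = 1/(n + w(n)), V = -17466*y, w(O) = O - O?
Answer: 20959201/240 ≈ 87330.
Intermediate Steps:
y = -5 (y = -2 - 3 = -5)
w(O) = 0
V = 87330 (V = -17466*(-5) = 87330)
P(n) = 1/n (P(n) = 1/(n + 0) = 1/n)
V + P(240) = 87330 + 1/240 = 20959201/240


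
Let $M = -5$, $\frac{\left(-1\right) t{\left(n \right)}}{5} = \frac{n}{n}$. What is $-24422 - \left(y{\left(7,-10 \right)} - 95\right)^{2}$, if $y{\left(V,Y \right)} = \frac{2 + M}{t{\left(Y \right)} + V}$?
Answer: $- \frac{134937}{4} \approx -33734.0$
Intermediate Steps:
$t{\left(n \right)} = -5$ ($t{\left(n \right)} = - 5 \frac{n}{n} = \left(-5\right) 1 = -5$)
$y{\left(V,Y \right)} = - \frac{3}{-5 + V}$ ($y{\left(V,Y \right)} = \frac{2 - 5}{-5 + V} = - \frac{3}{-5 + V}$)
$-24422 - \left(y{\left(7,-10 \right)} - 95\right)^{2} = -24422 - \left(- \frac{3}{-5 + 7} - 95\right)^{2} = -24422 - \left(- \frac{3}{2} - 95\right)^{2} = -24422 - \left(- \frac{193}{2}\right)^{2} = -24422 - \frac{37249}{4} = - \frac{134937}{4}$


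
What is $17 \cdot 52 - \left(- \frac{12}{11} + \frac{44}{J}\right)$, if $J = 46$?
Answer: $\frac{223686}{253} \approx 884.13$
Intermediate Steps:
$17 \cdot 52 - \left(- \frac{12}{11} + \frac{44}{J}\right) = 17 \cdot 52 - \left(- \frac{12}{11} + \frac{22}{23}\right) = 884 - - \frac{34}{253} = 884 + \left(- \frac{22}{23} + \frac{12}{11}\right) = 884 + \frac{34}{253} = \frac{223686}{253}$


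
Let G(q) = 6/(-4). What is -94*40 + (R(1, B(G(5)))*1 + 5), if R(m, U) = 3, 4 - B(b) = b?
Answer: -3752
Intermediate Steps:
G(q) = -3/2 (G(q) = 6*(-¼) = -3/2)
B(b) = 4 - b
-94*40 + (R(1, B(G(5)))*1 + 5) = -94*40 + (3*1 + 5) = -3760 + (3 + 5) = -3760 + 8 = -3752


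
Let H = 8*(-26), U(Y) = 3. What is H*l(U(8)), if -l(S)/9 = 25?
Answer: 46800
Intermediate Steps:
l(S) = -225 (l(S) = -9*25 = -225)
H = -208
H*l(U(8)) = -208*(-225) = 46800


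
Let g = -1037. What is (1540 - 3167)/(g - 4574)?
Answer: 1627/5611 ≈ 0.28997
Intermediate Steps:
(1540 - 3167)/(g - 4574) = (1540 - 3167)/(-1037 - 4574) = -1627/(-5611) = -1627*(-1/5611) = 1627/5611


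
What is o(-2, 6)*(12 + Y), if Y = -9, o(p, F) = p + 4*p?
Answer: -30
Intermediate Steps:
o(p, F) = 5*p
o(-2, 6)*(12 + Y) = (5*(-2))*(12 - 9) = -10*3 = -30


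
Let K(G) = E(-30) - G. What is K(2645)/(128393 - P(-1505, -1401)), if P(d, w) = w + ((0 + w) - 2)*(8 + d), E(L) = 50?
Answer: 2595/1970497 ≈ 0.0013169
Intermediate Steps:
K(G) = 50 - G
P(d, w) = w + (-2 + w)*(8 + d) (P(d, w) = w + (w - 2)*(8 + d) = w + (-2 + w)*(8 + d))
K(2645)/(128393 - P(-1505, -1401)) = (50 - 1*2645)/(128393 - (-16 - 2*(-1505) + 9*(-1401) - 1505*(-1401))) = (50 - 2645)/(128393 - (-16 + 3010 - 12609 + 2108505)) = -2595/(128393 - 1*2098890) = -2595/(128393 - 2098890) = -2595/(-1970497) = -2595*(-1/1970497) = 2595/1970497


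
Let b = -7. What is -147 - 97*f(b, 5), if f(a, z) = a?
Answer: 532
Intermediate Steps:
-147 - 97*f(b, 5) = -147 - 97*(-7) = -147 + 679 = 532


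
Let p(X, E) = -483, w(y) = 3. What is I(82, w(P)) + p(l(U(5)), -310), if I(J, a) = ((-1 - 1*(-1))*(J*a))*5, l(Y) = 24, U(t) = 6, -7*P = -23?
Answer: -483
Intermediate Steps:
P = 23/7 (P = -⅐*(-23) = 23/7 ≈ 3.2857)
I(J, a) = 0 (I(J, a) = ((-1 + 1)*(J*a))*5 = (0*(J*a))*5 = 0*5 = 0)
I(82, w(P)) + p(l(U(5)), -310) = 0 - 483 = -483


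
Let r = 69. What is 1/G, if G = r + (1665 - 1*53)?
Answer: 1/1681 ≈ 0.00059488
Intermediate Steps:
G = 1681 (G = 69 + (1665 - 1*53) = 69 + (1665 - 53) = 69 + 1612 = 1681)
1/G = 1/1681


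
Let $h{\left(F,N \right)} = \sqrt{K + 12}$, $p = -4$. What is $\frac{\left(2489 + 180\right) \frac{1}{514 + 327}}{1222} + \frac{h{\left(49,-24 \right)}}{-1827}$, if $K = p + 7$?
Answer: $\frac{2669}{1027702} - \frac{\sqrt{15}}{1827} \approx 0.0004772$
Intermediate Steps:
$K = 3$ ($K = -4 + 7 = 3$)
$h{\left(F,N \right)} = \sqrt{15}$ ($h{\left(F,N \right)} = \sqrt{3 + 12} = \sqrt{15}$)
$\frac{\left(2489 + 180\right) \frac{1}{514 + 327}}{1222} + \frac{h{\left(49,-24 \right)}}{-1827} = \frac{\left(2489 + 180\right) \frac{1}{514 + 327}}{1222} + \frac{\sqrt{15}}{-1827} = \frac{2669}{841} \cdot \frac{1}{1222} + \sqrt{15} \left(- \frac{1}{1827}\right) = 2669 \cdot \frac{1}{841} \cdot \frac{1}{1222} - \frac{\sqrt{15}}{1827} = \frac{2669}{841} \cdot \frac{1}{1222} - \frac{\sqrt{15}}{1827} = \frac{2669}{1027702} - \frac{\sqrt{15}}{1827}$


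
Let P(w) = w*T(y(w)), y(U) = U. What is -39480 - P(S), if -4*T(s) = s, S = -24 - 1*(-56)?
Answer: -39224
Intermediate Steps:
S = 32 (S = -24 + 56 = 32)
T(s) = -s/4
P(w) = -w²/4 (P(w) = w*(-w/4) = -w²/4)
-39480 - P(S) = -39480 - (-1)*32²/4 = -39480 - (-1)*1024/4 = -39480 - 1*(-256) = -39480 + 256 = -39224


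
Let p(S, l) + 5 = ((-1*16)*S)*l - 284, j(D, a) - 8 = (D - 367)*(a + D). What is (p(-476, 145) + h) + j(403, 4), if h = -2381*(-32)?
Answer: 1194883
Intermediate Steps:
j(D, a) = 8 + (-367 + D)*(D + a) (j(D, a) = 8 + (D - 367)*(a + D) = 8 + (-367 + D)*(D + a))
h = 76192
p(S, l) = -289 - 16*S*l (p(S, l) = -5 + (((-1*16)*S)*l - 284) = -5 + ((-16*S)*l - 284) = -5 + (-16*S*l - 284) = -5 + (-284 - 16*S*l) = -289 - 16*S*l)
(p(-476, 145) + h) + j(403, 4) = ((-289 - 16*(-476)*145) + 76192) + (8 + 403**2 - 367*403 - 367*4 + 403*4) = ((-289 + 1104320) + 76192) + (8 + 162409 - 147901 - 1468 + 1612) = (1104031 + 76192) + 14660 = 1180223 + 14660 = 1194883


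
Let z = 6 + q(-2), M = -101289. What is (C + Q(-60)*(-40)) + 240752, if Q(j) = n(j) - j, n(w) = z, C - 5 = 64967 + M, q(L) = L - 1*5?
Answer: 202075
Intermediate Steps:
q(L) = -5 + L (q(L) = L - 5 = -5 + L)
C = -36317 (C = 5 + (64967 - 101289) = 5 - 36322 = -36317)
z = -1 (z = 6 + (-5 - 2) = 6 - 7 = -1)
n(w) = -1
Q(j) = -1 - j
(C + Q(-60)*(-40)) + 240752 = (-36317 + (-1 - 1*(-60))*(-40)) + 240752 = (-36317 + (-1 + 60)*(-40)) + 240752 = (-36317 + 59*(-40)) + 240752 = (-36317 - 2360) + 240752 = -38677 + 240752 = 202075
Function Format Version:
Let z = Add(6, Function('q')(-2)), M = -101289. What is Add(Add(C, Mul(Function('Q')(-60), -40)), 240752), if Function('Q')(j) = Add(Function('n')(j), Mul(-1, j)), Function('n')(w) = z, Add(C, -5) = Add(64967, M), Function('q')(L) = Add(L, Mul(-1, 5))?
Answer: 202075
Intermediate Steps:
Function('q')(L) = Add(-5, L) (Function('q')(L) = Add(L, -5) = Add(-5, L))
C = -36317 (C = Add(5, Add(64967, -101289)) = Add(5, -36322) = -36317)
z = -1 (z = Add(6, Add(-5, -2)) = Add(6, -7) = -1)
Function('n')(w) = -1
Function('Q')(j) = Add(-1, Mul(-1, j))
Add(Add(C, Mul(Function('Q')(-60), -40)), 240752) = Add(Add(-36317, Mul(Add(-1, Mul(-1, -60)), -40)), 240752) = Add(Add(-36317, Mul(Add(-1, 60), -40)), 240752) = Add(Add(-36317, Mul(59, -40)), 240752) = Add(Add(-36317, -2360), 240752) = Add(-38677, 240752) = 202075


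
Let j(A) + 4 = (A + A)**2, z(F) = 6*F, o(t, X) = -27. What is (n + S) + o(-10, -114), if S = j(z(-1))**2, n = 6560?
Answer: 26133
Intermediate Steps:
j(A) = -4 + 4*A**2 (j(A) = -4 + (A + A)**2 = -4 + (2*A)**2 = -4 + 4*A**2)
S = 19600 (S = (-4 + 4*(6*(-1))**2)**2 = (-4 + 4*(-6)**2)**2 = (-4 + 4*36)**2 = (-4 + 144)**2 = 140**2 = 19600)
(n + S) + o(-10, -114) = (6560 + 19600) - 27 = 26160 - 27 = 26133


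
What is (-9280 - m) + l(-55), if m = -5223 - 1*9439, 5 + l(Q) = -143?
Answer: 5234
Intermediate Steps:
l(Q) = -148 (l(Q) = -5 - 143 = -148)
m = -14662 (m = -5223 - 9439 = -14662)
(-9280 - m) + l(-55) = (-9280 - 1*(-14662)) - 148 = (-9280 + 14662) - 148 = 5382 - 148 = 5234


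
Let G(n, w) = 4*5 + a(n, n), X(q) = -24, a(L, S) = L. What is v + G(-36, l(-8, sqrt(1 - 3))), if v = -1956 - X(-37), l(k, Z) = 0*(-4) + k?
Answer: -1948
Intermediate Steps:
l(k, Z) = k (l(k, Z) = 0 + k = k)
G(n, w) = 20 + n (G(n, w) = 4*5 + n = 20 + n)
v = -1932 (v = -1956 - 1*(-24) = -1956 + 24 = -1932)
v + G(-36, l(-8, sqrt(1 - 3))) = -1932 + (20 - 36) = -1932 - 16 = -1948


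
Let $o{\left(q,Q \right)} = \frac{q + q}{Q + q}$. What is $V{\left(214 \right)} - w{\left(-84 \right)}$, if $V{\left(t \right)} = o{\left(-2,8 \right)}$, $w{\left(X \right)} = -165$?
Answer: $\frac{493}{3} \approx 164.33$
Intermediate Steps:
$o{\left(q,Q \right)} = \frac{2 q}{Q + q}$
$V{\left(t \right)} = - \frac{2}{3}$ ($V{\left(t \right)} = 2 \left(-2\right) \frac{1}{8 - 2} = 2 \left(-2\right) \frac{1}{6} = - \frac{2}{3}$)
$V{\left(214 \right)} - w{\left(-84 \right)} = - \frac{2}{3} - -165 = - \frac{2}{3} + 165 = \frac{493}{3}$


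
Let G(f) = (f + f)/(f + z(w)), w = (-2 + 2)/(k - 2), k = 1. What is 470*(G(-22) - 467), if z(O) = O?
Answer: -218550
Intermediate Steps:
w = 0 (w = (-2 + 2)/(1 - 2) = 0/(-1) = 0*(-1) = 0)
G(f) = 2 (G(f) = (f + f)/(f + 0) = (2*f)/f = 2)
470*(G(-22) - 467) = 470*(2 - 467) = 470*(-465) = -218550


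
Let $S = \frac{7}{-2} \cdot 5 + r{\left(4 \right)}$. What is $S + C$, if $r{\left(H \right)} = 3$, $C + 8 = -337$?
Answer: $- \frac{719}{2} \approx -359.5$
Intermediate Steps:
$C = -345$ ($C = -8 - 337 = -345$)
$S = - \frac{29}{2}$ ($S = \frac{7}{-2} \cdot 5 + 3 = 7 \left(- \frac{1}{2}\right) 5 + 3 = \left(- \frac{7}{2}\right) 5 + 3 = - \frac{35}{2} + 3 = - \frac{29}{2} \approx -14.5$)
$S + C = - \frac{29}{2} - 345 = - \frac{719}{2}$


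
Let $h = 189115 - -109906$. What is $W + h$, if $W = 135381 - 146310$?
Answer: $288092$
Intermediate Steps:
$h = 299021$ ($h = 189115 + 109906 = 299021$)
$W = -10929$
$W + h = -10929 + 299021 = 288092$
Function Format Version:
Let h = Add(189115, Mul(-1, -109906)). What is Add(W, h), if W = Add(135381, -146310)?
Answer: 288092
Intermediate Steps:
h = 299021 (h = Add(189115, 109906) = 299021)
W = -10929
Add(W, h) = Add(-10929, 299021) = 288092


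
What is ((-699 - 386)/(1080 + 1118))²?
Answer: 24025/98596 ≈ 0.24367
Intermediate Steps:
((-699 - 386)/(1080 + 1118))² = (-1085/2198)² = (-1085*1/2198)² = (-155/314)² = 24025/98596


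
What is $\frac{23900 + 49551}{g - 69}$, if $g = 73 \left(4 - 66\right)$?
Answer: $- \frac{73451}{4595} \approx -15.985$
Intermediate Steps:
$g = -4526$ ($g = 73 \left(-62\right) = -4526$)
$\frac{23900 + 49551}{g - 69} = \frac{23900 + 49551}{-4526 - 69} = \frac{73451}{-4595} = 73451 \left(- \frac{1}{4595}\right) = - \frac{73451}{4595}$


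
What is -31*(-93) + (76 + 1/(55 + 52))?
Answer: 316614/107 ≈ 2959.0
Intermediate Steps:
-31*(-93) + (76 + 1/(55 + 52)) = 2883 + (76 + 1/107) = 2883 + 8133/107 = 316614/107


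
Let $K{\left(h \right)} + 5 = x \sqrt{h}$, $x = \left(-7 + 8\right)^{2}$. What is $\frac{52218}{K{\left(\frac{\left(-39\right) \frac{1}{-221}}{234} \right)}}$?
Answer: $- \frac{346205340}{33149} - \frac{52218 \sqrt{1326}}{33149} \approx -10501.0$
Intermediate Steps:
$x = 1$ ($x = 1^{2} = 1$)
$K{\left(h \right)} = -5 + \sqrt{h}$ ($K{\left(h \right)} = -5 + 1 \sqrt{h} = -5 + \sqrt{h}$)
$\frac{52218}{K{\left(\frac{\left(-39\right) \frac{1}{-221}}{234} \right)}} = \frac{52218}{-5 + \sqrt{\frac{\left(-39\right) \frac{1}{-221}}{234}}} = \frac{52218}{-5 + \sqrt{\left(-39\right) \left(- \frac{1}{221}\right) \frac{1}{234}}} = \frac{52218}{-5 + \sqrt{\frac{3}{17} \cdot \frac{1}{234}}} = \frac{52218}{-5 + \sqrt{\frac{1}{1326}}} = \frac{52218}{-5 + \frac{\sqrt{1326}}{1326}}$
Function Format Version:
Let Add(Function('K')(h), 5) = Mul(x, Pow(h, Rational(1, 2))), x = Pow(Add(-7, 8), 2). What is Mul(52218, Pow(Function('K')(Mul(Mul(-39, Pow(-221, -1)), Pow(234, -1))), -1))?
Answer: Add(Rational(-346205340, 33149), Mul(Rational(-52218, 33149), Pow(1326, Rational(1, 2)))) ≈ -10501.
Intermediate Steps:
x = 1 (x = Pow(1, 2) = 1)
Function('K')(h) = Add(-5, Pow(h, Rational(1, 2))) (Function('K')(h) = Add(-5, Mul(1, Pow(h, Rational(1, 2)))) = Add(-5, Pow(h, Rational(1, 2))))
Mul(52218, Pow(Function('K')(Mul(Mul(-39, Pow(-221, -1)), Pow(234, -1))), -1)) = Mul(52218, Pow(Add(-5, Pow(Mul(Mul(-39, Pow(-221, -1)), Pow(234, -1)), Rational(1, 2))), -1)) = Mul(52218, Pow(Add(-5, Pow(Mul(Mul(-39, Rational(-1, 221)), Rational(1, 234)), Rational(1, 2))), -1)) = Mul(52218, Pow(Add(-5, Pow(Mul(Rational(3, 17), Rational(1, 234)), Rational(1, 2))), -1)) = Mul(52218, Pow(Add(-5, Pow(Rational(1, 1326), Rational(1, 2))), -1)) = Mul(52218, Pow(Add(-5, Mul(Rational(1, 1326), Pow(1326, Rational(1, 2)))), -1))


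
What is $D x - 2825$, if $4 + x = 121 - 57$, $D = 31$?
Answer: $-965$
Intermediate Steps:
$x = 60$ ($x = -4 + \left(121 - 57\right) = -4 + 64 = 60$)
$D x - 2825 = 31 \cdot 60 - 2825 = 1860 - 2825 = -965$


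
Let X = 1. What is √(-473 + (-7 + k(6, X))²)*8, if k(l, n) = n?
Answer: 8*I*√437 ≈ 167.24*I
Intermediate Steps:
√(-473 + (-7 + k(6, X))²)*8 = √(-473 + (-7 + 1)²)*8 = √(-473 + (-6)²)*8 = √(-473 + 36)*8 = √(-437)*8 = (I*√437)*8 = 8*I*√437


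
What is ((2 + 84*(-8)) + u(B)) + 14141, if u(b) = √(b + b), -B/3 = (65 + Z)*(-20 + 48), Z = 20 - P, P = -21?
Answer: 13471 + 4*I*√1113 ≈ 13471.0 + 133.45*I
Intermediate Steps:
Z = 41 (Z = 20 - 1*(-21) = 20 + 21 = 41)
B = -8904 (B = -3*(65 + 41)*(-20 + 48) = -318*28 = -3*2968 = -8904)
u(b) = √2*√b (u(b) = √(2*b) = √2*√b)
((2 + 84*(-8)) + u(B)) + 14141 = ((2 + 84*(-8)) + √2*√(-8904)) + 14141 = ((2 - 672) + √2*(2*I*√2226)) + 14141 = (-670 + 4*I*√1113) + 14141 = 13471 + 4*I*√1113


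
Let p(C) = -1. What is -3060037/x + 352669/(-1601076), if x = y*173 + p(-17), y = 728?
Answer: -549307554631/22404923852 ≈ -24.517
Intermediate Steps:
x = 125943 (x = 728*173 - 1 = 125944 - 1 = 125943)
-3060037/x + 352669/(-1601076) = -3060037/125943 + 352669/(-1601076) = -3060037*1/125943 + 352669*(-1/1601076) = -3060037/125943 - 352669/1601076 = -549307554631/22404923852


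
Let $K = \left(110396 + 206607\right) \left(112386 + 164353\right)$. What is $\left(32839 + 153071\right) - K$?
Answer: $-87726907307$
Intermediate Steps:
$K = 87727093217$ ($K = 317003 \cdot 276739 = 87727093217$)
$\left(32839 + 153071\right) - K = \left(32839 + 153071\right) - 87727093217 = 185910 - 87727093217 = -87726907307$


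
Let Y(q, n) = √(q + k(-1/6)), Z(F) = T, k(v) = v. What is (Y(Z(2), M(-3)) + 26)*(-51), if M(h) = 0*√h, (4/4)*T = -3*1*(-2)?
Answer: -1326 - 17*√210/2 ≈ -1449.2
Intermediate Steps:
T = 6 (T = -3*1*(-2) = -3*(-2) = 6)
Z(F) = 6
M(h) = 0
Y(q, n) = √(-⅙ + q) (Y(q, n) = √(q - 1/6) = √(q - 1*⅙) = √(q - ⅙) = √(-⅙ + q))
(Y(Z(2), M(-3)) + 26)*(-51) = (√(-6 + 36*6)/6 + 26)*(-51) = (√(-6 + 216)/6 + 26)*(-51) = (√210/6 + 26)*(-51) = (26 + √210/6)*(-51) = -1326 - 17*√210/2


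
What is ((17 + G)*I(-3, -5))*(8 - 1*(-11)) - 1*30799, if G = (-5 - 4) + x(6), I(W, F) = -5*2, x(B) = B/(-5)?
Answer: -32091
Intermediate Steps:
x(B) = -B/5 (x(B) = B*(-⅕) = -B/5)
I(W, F) = -10
G = -51/5 (G = (-5 - 4) - ⅕*6 = -9 - 6/5 = -51/5 ≈ -10.200)
((17 + G)*I(-3, -5))*(8 - 1*(-11)) - 1*30799 = ((17 - 51/5)*(-10))*(8 - 1*(-11)) - 1*30799 = ((34/5)*(-10))*(8 + 11) - 30799 = -68*19 - 30799 = -1292 - 30799 = -32091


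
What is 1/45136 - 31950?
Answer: -1442095199/45136 ≈ -31950.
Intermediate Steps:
1/45136 - 31950 = -1442095199/45136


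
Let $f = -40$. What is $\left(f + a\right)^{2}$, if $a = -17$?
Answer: $3249$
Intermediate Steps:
$\left(f + a\right)^{2} = \left(-40 - 17\right)^{2} = \left(-57\right)^{2} = 3249$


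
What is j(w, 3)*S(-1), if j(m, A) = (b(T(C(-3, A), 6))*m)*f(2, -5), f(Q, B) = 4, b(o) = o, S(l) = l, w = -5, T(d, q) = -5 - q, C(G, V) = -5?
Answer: -220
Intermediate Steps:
j(m, A) = -44*m (j(m, A) = ((-5 - 1*6)*m)*4 = ((-5 - 6)*m)*4 = -11*m*4 = -44*m)
j(w, 3)*S(-1) = -44*(-5)*(-1) = 220*(-1) = -220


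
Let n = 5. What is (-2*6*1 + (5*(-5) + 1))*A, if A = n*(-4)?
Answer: 720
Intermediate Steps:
A = -20 (A = 5*(-4) = -20)
(-2*6*1 + (5*(-5) + 1))*A = (-2*6*1 + (5*(-5) + 1))*(-20) = (-12*1 + (-25 + 1))*(-20) = (-12 - 24)*(-20) = -36*(-20) = 720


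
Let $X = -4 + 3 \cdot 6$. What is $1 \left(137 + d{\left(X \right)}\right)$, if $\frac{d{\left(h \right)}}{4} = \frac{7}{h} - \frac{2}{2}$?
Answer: $135$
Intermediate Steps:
$X = 14$ ($X = -4 + 18 = 14$)
$d{\left(h \right)} = -4 + \frac{28}{h}$ ($d{\left(h \right)} = 4 \left(\frac{7}{h} - \frac{2}{2}\right) = 4 \left(\frac{7}{h} - 1\right) = 4 \left(-1 + \frac{7}{h}\right) = -4 + \frac{28}{h}$)
$1 \left(137 + d{\left(X \right)}\right) = 1 \left(137 - \left(4 - \frac{28}{14}\right)\right) = 1 \left(137 + \left(-4 + 28 \cdot \frac{1}{14}\right)\right) = 1 \left(137 + \left(-4 + 2\right)\right) = 1 \left(137 - 2\right) = 1 \cdot 135 = 135$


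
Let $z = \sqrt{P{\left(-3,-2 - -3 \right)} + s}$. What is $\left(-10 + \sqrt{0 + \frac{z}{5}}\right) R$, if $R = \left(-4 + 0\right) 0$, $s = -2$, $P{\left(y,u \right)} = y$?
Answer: $0$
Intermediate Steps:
$z = i \sqrt{5}$ ($z = \sqrt{-3 - 2} = \sqrt{-5} = i \sqrt{5} \approx 2.2361 i$)
$R = 0$ ($R = \left(-4\right) 0 = 0$)
$\left(-10 + \sqrt{0 + \frac{z}{5}}\right) R = \left(-10 + \sqrt{0 + \frac{i \sqrt{5}}{5}}\right) 0 = \left(-10 + \sqrt{\frac{i \sqrt{5}}{5}}\right) 0 = \left(-10 + \frac{5^{\frac{3}{4}} \sqrt{i}}{5}\right) 0 = 0$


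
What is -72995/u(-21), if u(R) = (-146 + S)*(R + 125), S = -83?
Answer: 5615/1832 ≈ 3.0650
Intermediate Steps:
u(R) = -28625 - 229*R (u(R) = (-146 - 83)*(R + 125) = -229*(125 + R) = -28625 - 229*R)
-72995/u(-21) = -72995/(-28625 - 229*(-21)) = -72995/(-28625 + 4809) = -72995/(-23816) = -72995*(-1/23816) = 5615/1832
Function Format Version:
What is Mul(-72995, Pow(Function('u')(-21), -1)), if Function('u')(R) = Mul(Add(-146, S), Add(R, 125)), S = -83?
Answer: Rational(5615, 1832) ≈ 3.0650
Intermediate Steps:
Function('u')(R) = Add(-28625, Mul(-229, R)) (Function('u')(R) = Mul(Add(-146, -83), Add(R, 125)) = Mul(-229, Add(125, R)) = Add(-28625, Mul(-229, R)))
Mul(-72995, Pow(Function('u')(-21), -1)) = Mul(-72995, Pow(Add(-28625, Mul(-229, -21)), -1)) = Mul(-72995, Pow(Add(-28625, 4809), -1)) = Mul(-72995, Pow(-23816, -1)) = Mul(-72995, Rational(-1, 23816)) = Rational(5615, 1832)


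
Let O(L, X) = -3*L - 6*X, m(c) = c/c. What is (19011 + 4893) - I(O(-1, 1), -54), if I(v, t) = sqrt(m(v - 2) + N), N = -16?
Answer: 23904 - I*sqrt(15) ≈ 23904.0 - 3.873*I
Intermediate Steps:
m(c) = 1
O(L, X) = -6*X - 3*L
I(v, t) = I*sqrt(15) (I(v, t) = sqrt(1 - 16) = sqrt(-15) = I*sqrt(15))
(19011 + 4893) - I(O(-1, 1), -54) = (19011 + 4893) - I*sqrt(15) = 23904 - I*sqrt(15)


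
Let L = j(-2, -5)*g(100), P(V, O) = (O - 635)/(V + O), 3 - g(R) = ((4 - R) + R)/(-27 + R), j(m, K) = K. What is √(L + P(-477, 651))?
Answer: I*√590268291/6351 ≈ 3.8255*I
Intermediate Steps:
g(R) = 3 - 4/(-27 + R) (g(R) = 3 - ((4 - R) + R)/(-27 + R) = 3 - 4/(-27 + R))
P(V, O) = (-635 + O)/(O + V)
L = -1075/73 (L = -5*(-85 + 3*100)/(-27 + 100) = -5*(-85 + 300)/73 = -5*215/73 = -1075/73 ≈ -14.726)
√(L + P(-477, 651)) = √(-1075/73 + (-635 + 651)/(651 - 477)) = √(-1075/73 + 16/174) = √(-1075/73 + (1/174)*16) = √(-1075/73 + 8/87) = √(-92941/6351) = I*√590268291/6351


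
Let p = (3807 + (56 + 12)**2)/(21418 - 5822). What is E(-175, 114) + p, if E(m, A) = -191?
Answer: -2970405/15596 ≈ -190.46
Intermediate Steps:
p = 8431/15596 (p = (3807 + 68**2)/15596 = (3807 + 4624)*(1/15596) = 8431*(1/15596) = 8431/15596 ≈ 0.54059)
E(-175, 114) + p = -191 + 8431/15596 = -2970405/15596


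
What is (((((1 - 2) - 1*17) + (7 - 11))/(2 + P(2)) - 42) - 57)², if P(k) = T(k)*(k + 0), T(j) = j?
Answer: 94864/9 ≈ 10540.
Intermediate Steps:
P(k) = k² (P(k) = k*(k + 0) = k*k = k²)
(((((1 - 2) - 1*17) + (7 - 11))/(2 + P(2)) - 42) - 57)² = (((((1 - 2) - 1*17) + (7 - 11))/(2 + 2²) - 42) - 57)² = ((((-1 - 17) - 4)/(2 + 4) - 42) - 57)² = (((-18 - 4)/6 - 42) - 57)² = ((-22*⅙ - 42) - 57)² = ((-11/3 - 42) - 57)² = (-137/3 - 57)² = (-308/3)² = 94864/9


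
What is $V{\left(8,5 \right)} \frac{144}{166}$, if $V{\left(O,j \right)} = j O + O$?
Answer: $\frac{3456}{83} \approx 41.639$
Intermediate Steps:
$V{\left(O,j \right)} = O + O j$ ($V{\left(O,j \right)} = O j + O = O + O j$)
$V{\left(8,5 \right)} \frac{144}{166} = 8 \left(1 + 5\right) \frac{144}{166} = 8 \cdot 6 \cdot 144 \cdot \frac{1}{166} = 48 \cdot \frac{72}{83} = \frac{3456}{83}$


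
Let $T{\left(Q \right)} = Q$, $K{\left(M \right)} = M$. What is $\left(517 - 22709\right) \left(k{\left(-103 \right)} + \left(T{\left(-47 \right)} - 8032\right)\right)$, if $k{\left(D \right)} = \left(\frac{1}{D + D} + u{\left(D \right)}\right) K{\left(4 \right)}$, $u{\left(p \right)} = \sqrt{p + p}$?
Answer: $\frac{18466828688}{103} - 88768 i \sqrt{206} \approx 1.7929 \cdot 10^{8} - 1.2741 \cdot 10^{6} i$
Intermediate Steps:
$u{\left(p \right)} = \sqrt{2} \sqrt{p}$ ($u{\left(p \right)} = \sqrt{2 p} = \sqrt{2} \sqrt{p}$)
$k{\left(D \right)} = \frac{2}{D} + 4 \sqrt{2} \sqrt{D}$ ($k{\left(D \right)} = \left(\frac{1}{D + D} + \sqrt{2} \sqrt{D}\right) 4 = \left(\frac{1}{2 D} + \sqrt{2} \sqrt{D}\right) 4 = \frac{2}{D} + 4 \sqrt{2} \sqrt{D}$)
$\left(517 - 22709\right) \left(k{\left(-103 \right)} + \left(T{\left(-47 \right)} - 8032\right)\right) = \left(517 - 22709\right) \left(\frac{2 \left(1 + 2 \sqrt{2} \left(-103\right)^{\frac{3}{2}}\right)}{-103} - 8079\right) = - 22192 \left(2 \left(- \frac{1}{103}\right) \left(1 + 2 \sqrt{2} \left(- 103 i \sqrt{103}\right)\right) - 8079\right) = - 22192 \left(2 \left(- \frac{1}{103}\right) \left(1 - 206 i \sqrt{206}\right) - 8079\right) = - 22192 \left(\left(- \frac{2}{103} + 4 i \sqrt{206}\right) - 8079\right) = - 22192 \left(- \frac{832139}{103} + 4 i \sqrt{206}\right) = \frac{18466828688}{103} - 88768 i \sqrt{206}$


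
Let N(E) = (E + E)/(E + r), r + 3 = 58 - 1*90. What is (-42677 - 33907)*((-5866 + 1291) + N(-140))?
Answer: 1751246328/5 ≈ 3.5025e+8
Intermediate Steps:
r = -35 (r = -3 + (58 - 1*90) = -3 + (58 - 90) = -3 - 32 = -35)
N(E) = 2*E/(-35 + E) (N(E) = (E + E)/(E - 35) = (2*E)/(-35 + E) = 2*E/(-35 + E))
(-42677 - 33907)*((-5866 + 1291) + N(-140)) = (-42677 - 33907)*((-5866 + 1291) + 2*(-140)/(-35 - 140)) = -76584*(-4575 + 2*(-140)/(-175)) = -76584*(-4575 + 2*(-140)*(-1/175)) = -76584*(-4575 + 8/5) = -76584*(-22867/5) = 1751246328/5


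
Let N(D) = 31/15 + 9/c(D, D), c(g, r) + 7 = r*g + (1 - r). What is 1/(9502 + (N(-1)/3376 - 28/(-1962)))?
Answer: 66237120/629386055923 ≈ 0.00010524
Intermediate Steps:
c(g, r) = -6 - r + g*r (c(g, r) = -7 + (r*g + (1 - r)) = -7 + (g*r + (1 - r)) = -7 + (1 - r + g*r) = -6 - r + g*r)
N(D) = 31/15 + 9/(-6 + D² - D) (N(D) = 31/15 + 9/(-6 - D + D*D) = 31*(1/15) + 9/(-6 - D + D²) = 31/15 + 9/(-6 + D² - D))
1/(9502 + (N(-1)/3376 - 28/(-1962))) = 1/(9502 + ((31/15 - 9/(6 - 1 - 1*(-1)²))/3376 - 28/(-1962))) = 1/(9502 + ((31/15 - 9/(6 - 1 - 1*1))*(1/3376) - 28*(-1/1962))) = 1/(9502 + ((31/15 - 9/(6 - 1 - 1))*(1/3376) + 14/981)) = 1/(9502 + ((31/15 - 9/4)*(1/3376) + 14/981)) = 1/(9502 + (-11/60*1/3376 + 14/981)) = 1/(9502 + (-11/202560 + 14/981)) = 1/(9502 + 941683/66237120) = 1/(629386055923/66237120) = 66237120/629386055923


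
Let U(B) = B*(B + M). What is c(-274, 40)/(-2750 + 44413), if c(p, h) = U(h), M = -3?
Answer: 1480/41663 ≈ 0.035523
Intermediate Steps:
U(B) = B*(-3 + B) (U(B) = B*(B - 3) = B*(-3 + B))
c(p, h) = h*(-3 + h)
c(-274, 40)/(-2750 + 44413) = (40*(-3 + 40))/(-2750 + 44413) = (40*37)/41663 = 1480*(1/41663) = 1480/41663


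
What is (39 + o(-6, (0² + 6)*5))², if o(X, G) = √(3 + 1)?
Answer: 1681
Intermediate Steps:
o(X, G) = 2 (o(X, G) = √4 = 2)
(39 + o(-6, (0² + 6)*5))² = (39 + 2)² = 41² = 1681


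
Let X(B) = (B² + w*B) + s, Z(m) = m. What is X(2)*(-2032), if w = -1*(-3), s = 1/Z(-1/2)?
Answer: -16256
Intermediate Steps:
s = -2 (s = 1/(-1/2) = 1/(-1*½) = 1/(-½) = -2)
w = 3
X(B) = -2 + B² + 3*B (X(B) = (B² + 3*B) - 2 = -2 + B² + 3*B)
X(2)*(-2032) = (-2 + 2² + 3*2)*(-2032) = (-2 + 4 + 6)*(-2032) = 8*(-2032) = -16256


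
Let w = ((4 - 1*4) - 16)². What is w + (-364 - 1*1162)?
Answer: -1270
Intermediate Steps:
w = 256 (w = ((4 - 4) - 16)² = (0 - 16)² = (-16)² = 256)
w + (-364 - 1*1162) = 256 + (-364 - 1*1162) = 256 + (-364 - 1162) = 256 - 1526 = -1270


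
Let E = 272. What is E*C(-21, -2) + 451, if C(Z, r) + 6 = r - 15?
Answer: -5805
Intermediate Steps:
C(Z, r) = -21 + r (C(Z, r) = -6 + (r - 15) = -6 + (-15 + r) = -21 + r)
E*C(-21, -2) + 451 = 272*(-21 - 2) + 451 = 272*(-23) + 451 = -6256 + 451 = -5805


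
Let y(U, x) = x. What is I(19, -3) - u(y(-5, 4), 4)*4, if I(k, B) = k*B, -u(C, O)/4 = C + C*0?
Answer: 7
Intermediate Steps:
u(C, O) = -4*C (u(C, O) = -4*(C + C*0) = -4*(C + 0) = -4*C)
I(k, B) = B*k
I(19, -3) - u(y(-5, 4), 4)*4 = -3*19 - (-4*4)*4 = -57 - (-16)*4 = -57 - 1*(-64) = -57 + 64 = 7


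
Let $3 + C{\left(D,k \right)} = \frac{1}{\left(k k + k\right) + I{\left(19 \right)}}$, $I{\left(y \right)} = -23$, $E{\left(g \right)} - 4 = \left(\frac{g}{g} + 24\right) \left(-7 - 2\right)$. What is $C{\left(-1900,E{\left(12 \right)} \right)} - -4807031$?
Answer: $\frac{233607139717}{48597} \approx 4.807 \cdot 10^{6}$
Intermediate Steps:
$E{\left(g \right)} = -221$ ($E{\left(g \right)} = 4 + \left(\frac{g}{g} + 24\right) \left(-7 - 2\right) = 4 + \left(1 + 24\right) \left(-9\right) = 4 + 25 \left(-9\right) = 4 - 225 = -221$)
$C{\left(D,k \right)} = -3 + \frac{1}{-23 + k + k^{2}}$ ($C{\left(D,k \right)} = -3 + \frac{1}{\left(k k + k\right) - 23} = -3 + \frac{1}{\left(k^{2} + k\right) - 23} = -3 + \frac{1}{\left(k + k^{2}\right) - 23} = -3 + \frac{1}{-23 + k + k^{2}}$)
$C{\left(-1900,E{\left(12 \right)} \right)} - -4807031 = \frac{70 - -663 - 3 \left(-221\right)^{2}}{-23 - 221 + \left(-221\right)^{2}} - -4807031 = \frac{70 + 663 - 146523}{-23 - 221 + 48841} + 4807031 = \frac{70 + 663 - 146523}{48597} + 4807031 = \frac{1}{48597} \left(-145790\right) + 4807031 = - \frac{145790}{48597} + 4807031 = \frac{233607139717}{48597}$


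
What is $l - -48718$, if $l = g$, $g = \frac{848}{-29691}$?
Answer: $\frac{1446485290}{29691} \approx 48718.0$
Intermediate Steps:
$g = - \frac{848}{29691}$ ($g = 848 \left(- \frac{1}{29691}\right) = - \frac{848}{29691} \approx -0.028561$)
$l = - \frac{848}{29691} \approx -0.028561$
$l - -48718 = - \frac{848}{29691} - -48718 = - \frac{848}{29691} + 48718 = \frac{1446485290}{29691}$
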